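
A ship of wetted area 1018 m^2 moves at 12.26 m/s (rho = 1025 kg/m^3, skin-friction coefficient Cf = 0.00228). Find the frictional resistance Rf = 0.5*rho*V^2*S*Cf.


Formula: Rf = 0.5 * rho * V^2 * S * Cf
Step 1 — V^2 = 12.26^2 = 150.3076
Step 2 — 0.5 * rho * V^2 = 0.5 * 1025 * 150.3076 = 77032.645
Step 3 — Rf = 77032.645 * 1018 * 0.00228 ≈ 178800 N (5 s.f.)

178800 N


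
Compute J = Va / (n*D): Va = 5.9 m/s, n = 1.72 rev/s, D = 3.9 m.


Formula: J = Va / (n * D)
Step 1 — n * D = 1.72 * 3.9 = 6.708
Step 2 — J = 5.9 / 6.708 ≈ 0.87955 (5 s.f.)

0.87955


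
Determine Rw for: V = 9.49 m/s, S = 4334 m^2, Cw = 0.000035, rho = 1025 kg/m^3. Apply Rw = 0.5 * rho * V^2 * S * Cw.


Formula: Rw = 0.5 * rho * V^2 * S * Cw
Step 1 — V^2 = 9.49^2 = 90.0601
Step 2 — 0.5 * rho * V^2 = 0.5 * 1025 * 90.0601 = 46155.80125
Step 3 — Rw = 46155.80125 * 4334 * 0.000035 ≈ 7001.4 N (5 s.f.)

7001.4 N


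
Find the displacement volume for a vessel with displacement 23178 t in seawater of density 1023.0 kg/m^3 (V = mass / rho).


Formula: V = mass / rho
Step 1 — convert tonnes to kg: 23178 t * 1000 = 23178000 kg
Step 2 — V = 23178000 / 1023.0 ≈ 22657 m^3 (5 s.f.)

22657 m^3


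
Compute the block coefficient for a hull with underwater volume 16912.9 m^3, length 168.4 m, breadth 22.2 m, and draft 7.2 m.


Formula: Cb = V / (L * B * T)
Step 1 — L * B * T = 168.4 * 22.2 * 7.2 = 26917.056 m^3
Step 2 — Cb = 16912.9 / 26917.056 ≈ 0.62833 (5 s.f.)

0.62833


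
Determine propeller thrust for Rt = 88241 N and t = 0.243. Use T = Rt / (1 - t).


Formula: T = Rt / (1 - t)
Step 1 — (1 - t) = 1 - 0.243 = 0.757
Step 2 — T = 88241 / 0.757 ≈ 116570 N (5 s.f.)

116570 N


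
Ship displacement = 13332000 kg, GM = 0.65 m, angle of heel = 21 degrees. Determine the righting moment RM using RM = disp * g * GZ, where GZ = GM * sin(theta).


Formula: GZ = GM * sin(theta); RM = disp * g * GZ
Step 1 — GZ = 0.65 * sin(21°) = 0.65 * 0.358368 = 0.232939 m
Step 2 — RM = 13332000 * 9.81 * 0.232939 ≈ 30465000 N·m (5 s.f.)

30465000 N·m


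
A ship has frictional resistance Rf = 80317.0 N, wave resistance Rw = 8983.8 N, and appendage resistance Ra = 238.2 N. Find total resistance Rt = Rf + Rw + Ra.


Formula: Rt = Rf + Rw + Ra
Substituting: Rt = 80317.0 + 8983.8 + 238.2
Result: Rt = 89539.0 N

89539.0 N


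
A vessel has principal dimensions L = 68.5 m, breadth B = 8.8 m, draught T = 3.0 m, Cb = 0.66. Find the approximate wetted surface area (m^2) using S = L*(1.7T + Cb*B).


Formula: S = 1.7*L*T + V/T with V = Cb*L*B*T, i.e. S = L * (1.7*T + Cb*B)
Step 1 — 1.7*T = 1.7 * 3.0 = 5.1 m
Step 2 — Cb*B = 0.66 * 8.8 = 5.808 m
Step 3 — 1.7*T + Cb*B = 5.1 + 5.808 = 10.908 m
Step 4 — S = 68.5 * 10.908 ≈ 747.20 m^2 (5 s.f.)

747.20 m^2


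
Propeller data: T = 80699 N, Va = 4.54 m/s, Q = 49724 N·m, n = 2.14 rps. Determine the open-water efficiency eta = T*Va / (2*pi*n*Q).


Formula: eta = T * Va / (2 * pi * n * Q)
Step 1 — numerator = T * Va = 80699 * 4.54 = 366373.46
Step 2 — 2 * pi * n = 2 * pi * 2.14 = 13.446017
Step 3 — denominator = 13.446017 * 49724 = 668589.75
Step 4 — eta = 366373.46 / 668589.75 ≈ 0.54798 (5 s.f.)

0.54798


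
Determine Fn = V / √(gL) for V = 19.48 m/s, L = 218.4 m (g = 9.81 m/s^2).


Formula: Fn = V / sqrt(g * L)
Step 1 — g * L = 9.81 * 218.4 = 2142.504
Step 2 — sqrt(g * L) = sqrt(2142.504) = 46.28719
Step 3 — Fn = 19.48 / 46.28719 ≈ 0.42085 (5 s.f.)

0.42085


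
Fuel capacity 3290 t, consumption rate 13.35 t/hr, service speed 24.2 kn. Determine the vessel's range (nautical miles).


Formula: endurance = fuel / rate; range = endurance * speed
Step 1 — endurance = 3290 / 13.35 = 246.4419 hours
Step 2 — range = 246.4419 * 24.2 ≈ 5963.9 nautical miles (5 s.f.)

5963.9 NM


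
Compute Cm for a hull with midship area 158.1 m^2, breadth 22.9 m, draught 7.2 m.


Formula: Cm = Am / (B * T)
Step 1 — B * T = 22.9 * 7.2 = 164.88 m^2
Step 2 — Cm = 158.1 / 164.88 ≈ 0.95888 (5 s.f.)

0.95888


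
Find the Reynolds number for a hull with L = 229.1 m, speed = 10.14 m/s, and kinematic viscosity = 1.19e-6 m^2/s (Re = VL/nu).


Formula: Re = V * L / nu
Step 1 — V * L = 10.14 * 229.1 = 2323.074 m^2/s
Step 2 — Re = 2323.074 / 1.19e-6 = 1.95e+09

1.95e+09


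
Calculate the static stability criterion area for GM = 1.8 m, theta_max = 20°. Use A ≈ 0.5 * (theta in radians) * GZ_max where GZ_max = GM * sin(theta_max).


Formula: GZ_max = GM * sin(theta); Area = 0.5 * theta_rad * GZ_max
Step 1 — GZ_max = 1.8 * sin(20°) = 1.8 * 0.34202 = 0.615636 m
Step 2 — theta_rad = 20 * pi/180 = 0.349066 rad
Step 3 — Area = 0.5 * 0.349066 * 0.615636 ≈ 0.10745 m·rad (5 s.f.)

0.10745 m·rad


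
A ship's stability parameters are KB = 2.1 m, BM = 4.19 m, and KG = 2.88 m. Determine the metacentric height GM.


Formula: GM = KB + BM - KG
Step 1 — KM = KB + BM = 2.1 + 4.19 = 6.29 m
Step 2 — GM = KM - KG = 6.29 - 2.88 = 3.41 m

3.41 m


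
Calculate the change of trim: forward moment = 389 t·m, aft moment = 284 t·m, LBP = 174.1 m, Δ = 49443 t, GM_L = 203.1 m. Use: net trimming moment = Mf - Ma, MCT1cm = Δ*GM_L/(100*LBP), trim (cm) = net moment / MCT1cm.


Formula: net trimming moment = Mf - Ma; MCT1cm = Δ*GM_L/(100*LBP); trim = net moment / MCT1cm
Step 1 — net trimming moment = 389 - 284 = 105 t·m
Step 2 — MCT1cm = 49443 * 203.1 / (100 * 174.1) = 576.7877 t·m/cm
Step 3 — trim = 105 / 576.7877 ≈ 0.18204 cm (5 s.f.)

0.18204 cm


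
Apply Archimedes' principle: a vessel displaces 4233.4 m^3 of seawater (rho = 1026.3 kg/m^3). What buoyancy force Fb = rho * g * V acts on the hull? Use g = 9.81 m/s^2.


Formula: Fb = rho * g * V
Substituting: Fb = 1026.3 * 9.81 * 4233.4
Intermediate: 1026.3 * 9.81 = 10068.003
Result: Fb = 10068.003 * 4233.4 ≈ 42622000 N (5 s.f.)

42622000 N


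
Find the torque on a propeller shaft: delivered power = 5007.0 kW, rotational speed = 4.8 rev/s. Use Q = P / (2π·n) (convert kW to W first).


Formula: Q = P_W / (2 * pi * n)
Step 1 — P_W = 5007.0 kW * 1000 = 5007000.0 W
Step 2 — 2 * pi * n = 2 * pi * 4.8 = 30.159289
Step 3 — Q = 5007000.0 / 30.159289 ≈ 166020 N·m (5 s.f.)

166020 N·m


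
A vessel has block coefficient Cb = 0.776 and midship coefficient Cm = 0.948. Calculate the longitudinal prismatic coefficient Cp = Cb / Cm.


Formula: Cp = Cb / Cm
Substituting: Cp = 0.776 / 0.948
Result: Cp ≈ 0.81857 (5 s.f.)

0.81857


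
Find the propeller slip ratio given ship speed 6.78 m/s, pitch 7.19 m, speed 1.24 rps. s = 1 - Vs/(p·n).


Formula: s = 1 - Vs / (p * n)
Step 1 — p * n = 7.19 * 1.24 = 8.9156
Step 2 — Vs / (p*n) = 6.78 / 8.9156 = 0.760465 (6 d.p.)
Step 3 — s = 1 - 0.760465 = 0.239535

0.239535


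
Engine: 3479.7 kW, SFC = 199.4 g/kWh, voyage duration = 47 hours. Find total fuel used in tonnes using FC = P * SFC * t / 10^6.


Formula: FC (tonnes) = P * SFC * t / 1,000,000
Step 1 — P * SFC * t = 3479.7 * 199.4 * 47 = 32611052.46 g
Step 2 — FC (tonnes) = 32611052.46 / 1,000,000 ≈ 32.611 tonnes (5 s.f.)

32.611 tonnes


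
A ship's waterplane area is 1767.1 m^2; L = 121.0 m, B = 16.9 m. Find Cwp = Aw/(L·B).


Formula: Cwp = Aw / (L * B)
Step 1 — L * B = 121.0 * 16.9 = 2044.9 m^2
Step 2 — Cwp = 1767.1 / 2044.9 ≈ 0.86415 (5 s.f.)

0.86415


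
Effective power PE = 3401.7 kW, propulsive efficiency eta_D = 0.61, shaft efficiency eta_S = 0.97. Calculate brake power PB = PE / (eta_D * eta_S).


Formula: PB = PE / (eta_D * eta_S)
Step 1 — combined efficiency = eta_D * eta_S = 0.61 * 0.97 = 0.5917
Step 2 — PB = 3401.7 / 0.5917 ≈ 5749.0 kW (5 s.f.)

5749.0 kW


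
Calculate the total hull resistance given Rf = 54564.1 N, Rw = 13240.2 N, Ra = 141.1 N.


Formula: Rt = Rf + Rw + Ra
Substituting: Rt = 54564.1 + 13240.2 + 141.1
Result: Rt = 67945.4 N

67945.4 N


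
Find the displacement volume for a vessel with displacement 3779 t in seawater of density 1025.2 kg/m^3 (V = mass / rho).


Formula: V = mass / rho
Step 1 — convert tonnes to kg: 3779 t * 1000 = 3779000 kg
Step 2 — V = 3779000 / 1025.2 ≈ 3686.1 m^3 (5 s.f.)

3686.1 m^3


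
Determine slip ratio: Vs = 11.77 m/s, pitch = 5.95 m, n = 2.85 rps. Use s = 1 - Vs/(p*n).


Formula: s = 1 - Vs / (p * n)
Step 1 — p * n = 5.95 * 2.85 = 16.9575
Step 2 — Vs / (p*n) = 11.77 / 16.9575 = 0.694088 (6 d.p.)
Step 3 — s = 1 - 0.694088 = 0.305912

0.305912


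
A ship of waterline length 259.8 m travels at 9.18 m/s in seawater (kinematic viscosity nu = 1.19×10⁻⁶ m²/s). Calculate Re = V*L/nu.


Formula: Re = V * L / nu
Step 1 — V * L = 9.18 * 259.8 = 2384.964 m^2/s
Step 2 — Re = 2384.964 / 1.19e-6 = 2.00e+09

2.00e+09


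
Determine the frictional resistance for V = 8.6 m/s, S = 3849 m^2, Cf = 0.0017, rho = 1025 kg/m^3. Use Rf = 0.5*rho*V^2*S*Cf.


Formula: Rf = 0.5 * rho * V^2 * S * Cf
Step 1 — V^2 = 8.6^2 = 73.96
Step 2 — 0.5 * rho * V^2 = 0.5 * 1025 * 73.96 = 37904.5
Step 3 — Rf = 37904.5 * 3849 * 0.0017 ≈ 248020 N (5 s.f.)

248020 N


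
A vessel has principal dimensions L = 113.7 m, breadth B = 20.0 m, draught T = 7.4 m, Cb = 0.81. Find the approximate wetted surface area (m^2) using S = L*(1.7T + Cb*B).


Formula: S = 1.7*L*T + V/T with V = Cb*L*B*T, i.e. S = L * (1.7*T + Cb*B)
Step 1 — 1.7*T = 1.7 * 7.4 = 12.58 m
Step 2 — Cb*B = 0.81 * 20.0 = 16.2 m
Step 3 — 1.7*T + Cb*B = 12.58 + 16.2 = 28.78 m
Step 4 — S = 113.7 * 28.78 ≈ 3272.3 m^2 (5 s.f.)

3272.3 m^2


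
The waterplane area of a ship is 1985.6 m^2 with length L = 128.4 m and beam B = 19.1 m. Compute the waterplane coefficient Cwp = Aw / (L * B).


Formula: Cwp = Aw / (L * B)
Step 1 — L * B = 128.4 * 19.1 = 2452.44 m^2
Step 2 — Cwp = 1985.6 / 2452.44 ≈ 0.80964 (5 s.f.)

0.80964


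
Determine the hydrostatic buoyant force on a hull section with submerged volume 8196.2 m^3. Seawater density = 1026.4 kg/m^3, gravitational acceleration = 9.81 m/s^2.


Formula: Fb = rho * g * V
Substituting: Fb = 1026.4 * 9.81 * 8196.2
Intermediate: 1026.4 * 9.81 = 10068.984
Result: Fb = 10068.984 * 8196.2 ≈ 82527000 N (5 s.f.)

82527000 N


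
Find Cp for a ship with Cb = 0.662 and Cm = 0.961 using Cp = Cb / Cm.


Formula: Cp = Cb / Cm
Substituting: Cp = 0.662 / 0.961
Result: Cp ≈ 0.68887 (5 s.f.)

0.68887


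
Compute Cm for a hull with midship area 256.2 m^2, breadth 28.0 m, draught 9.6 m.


Formula: Cm = Am / (B * T)
Step 1 — B * T = 28.0 * 9.6 = 268.8 m^2
Step 2 — Cm = 256.2 / 268.8 ≈ 0.95312 (5 s.f.)

0.95312


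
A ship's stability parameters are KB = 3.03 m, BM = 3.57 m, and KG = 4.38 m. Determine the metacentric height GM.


Formula: GM = KB + BM - KG
Step 1 — KM = KB + BM = 3.03 + 3.57 = 6.6 m
Step 2 — GM = KM - KG = 6.6 - 4.38 = 2.22 m

2.22 m


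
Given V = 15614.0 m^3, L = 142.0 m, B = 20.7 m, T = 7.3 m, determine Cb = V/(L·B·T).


Formula: Cb = V / (L * B * T)
Step 1 — L * B * T = 142.0 * 20.7 * 7.3 = 21457.62 m^3
Step 2 — Cb = 15614.0 / 21457.62 ≈ 0.72767 (5 s.f.)

0.72767


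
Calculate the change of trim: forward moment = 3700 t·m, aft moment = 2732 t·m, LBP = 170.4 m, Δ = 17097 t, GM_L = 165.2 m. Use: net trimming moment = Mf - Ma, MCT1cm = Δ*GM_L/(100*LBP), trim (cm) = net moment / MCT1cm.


Formula: net trimming moment = Mf - Ma; MCT1cm = Δ*GM_L/(100*LBP); trim = net moment / MCT1cm
Step 1 — net trimming moment = 3700 - 2732 = 968 t·m
Step 2 — MCT1cm = 17097 * 165.2 / (100 * 170.4) = 165.7526 t·m/cm
Step 3 — trim = 968 / 165.7526 ≈ 5.8400 cm (5 s.f.)

5.8400 cm


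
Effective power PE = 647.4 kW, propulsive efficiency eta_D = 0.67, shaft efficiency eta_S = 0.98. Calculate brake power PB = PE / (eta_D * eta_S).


Formula: PB = PE / (eta_D * eta_S)
Step 1 — combined efficiency = eta_D * eta_S = 0.67 * 0.98 = 0.6566
Step 2 — PB = 647.4 / 0.6566 ≈ 985.99 kW (5 s.f.)

985.99 kW


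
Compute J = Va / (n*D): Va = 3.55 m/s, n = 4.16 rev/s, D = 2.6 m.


Formula: J = Va / (n * D)
Step 1 — n * D = 4.16 * 2.6 = 10.816
Step 2 — J = 3.55 / 10.816 ≈ 0.32822 (5 s.f.)

0.32822


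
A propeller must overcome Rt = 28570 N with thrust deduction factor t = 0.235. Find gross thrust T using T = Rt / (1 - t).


Formula: T = Rt / (1 - t)
Step 1 — (1 - t) = 1 - 0.235 = 0.765
Step 2 — T = 28570 / 0.765 ≈ 37346 N (5 s.f.)

37346 N


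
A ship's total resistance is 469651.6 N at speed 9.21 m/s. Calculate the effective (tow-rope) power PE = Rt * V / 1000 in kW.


Formula: PE = Rt * V / 1000 (kW)
Step 1 — PE (W) = 469651.6 * 9.21 = 4325491.236 W
Step 2 — PE (kW) = 4325491.236 / 1000 ≈ 4325.5 kW (5 s.f.)

4325.5 kW


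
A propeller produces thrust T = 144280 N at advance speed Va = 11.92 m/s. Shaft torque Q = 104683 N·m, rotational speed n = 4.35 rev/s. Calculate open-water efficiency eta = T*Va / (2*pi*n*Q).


Formula: eta = T * Va / (2 * pi * n * Q)
Step 1 — numerator = T * Va = 144280 * 11.92 = 1719817.6
Step 2 — 2 * pi * n = 2 * pi * 4.35 = 27.331856
Step 3 — denominator = 27.331856 * 104683 = 2861180.68
Step 4 — eta = 1719817.6 / 2861180.68 ≈ 0.60109 (5 s.f.)

0.60109


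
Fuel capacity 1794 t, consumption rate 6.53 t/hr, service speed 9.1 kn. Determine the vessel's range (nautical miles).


Formula: endurance = fuel / rate; range = endurance * speed
Step 1 — endurance = 1794 / 6.53 = 274.732 hours
Step 2 — range = 274.732 * 9.1 ≈ 2500.1 nautical miles (5 s.f.)

2500.1 NM


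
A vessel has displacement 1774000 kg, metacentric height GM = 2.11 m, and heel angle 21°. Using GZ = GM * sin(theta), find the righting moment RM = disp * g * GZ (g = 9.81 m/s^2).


Formula: GZ = GM * sin(theta); RM = disp * g * GZ
Step 1 — GZ = 2.11 * sin(21°) = 2.11 * 0.358368 = 0.756156 m
Step 2 — RM = 1774000 * 9.81 * 0.756156 ≈ 13159000 N·m (5 s.f.)

13159000 N·m


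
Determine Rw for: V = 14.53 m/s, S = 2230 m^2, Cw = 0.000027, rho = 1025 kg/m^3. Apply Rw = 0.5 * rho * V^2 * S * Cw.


Formula: Rw = 0.5 * rho * V^2 * S * Cw
Step 1 — V^2 = 14.53^2 = 211.1209
Step 2 — 0.5 * rho * V^2 = 0.5 * 1025 * 211.1209 = 108199.46125
Step 3 — Rw = 108199.46125 * 2230 * 0.000027 ≈ 6514.7 N (5 s.f.)

6514.7 N


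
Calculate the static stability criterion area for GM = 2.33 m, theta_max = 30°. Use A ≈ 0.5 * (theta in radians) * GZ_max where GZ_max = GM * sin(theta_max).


Formula: GZ_max = GM * sin(theta); Area = 0.5 * theta_rad * GZ_max
Step 1 — GZ_max = 2.33 * sin(30°) = 2.33 * 0.5 = 1.165 m
Step 2 — theta_rad = 30 * pi/180 = 0.523599 rad
Step 3 — Area = 0.5 * 0.523599 * 1.165 ≈ 0.30500 m·rad (5 s.f.)

0.30500 m·rad


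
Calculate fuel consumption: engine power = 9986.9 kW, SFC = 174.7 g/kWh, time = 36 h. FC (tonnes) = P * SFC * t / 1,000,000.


Formula: FC (tonnes) = P * SFC * t / 1,000,000
Step 1 — P * SFC * t = 9986.9 * 174.7 * 36 = 62809611.48 g
Step 2 — FC (tonnes) = 62809611.48 / 1,000,000 ≈ 62.810 tonnes (5 s.f.)

62.810 tonnes


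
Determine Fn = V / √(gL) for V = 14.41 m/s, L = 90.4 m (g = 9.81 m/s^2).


Formula: Fn = V / sqrt(g * L)
Step 1 — g * L = 9.81 * 90.4 = 886.824
Step 2 — sqrt(g * L) = sqrt(886.824) = 29.77959
Step 3 — Fn = 14.41 / 29.77959 ≈ 0.48389 (5 s.f.)

0.48389


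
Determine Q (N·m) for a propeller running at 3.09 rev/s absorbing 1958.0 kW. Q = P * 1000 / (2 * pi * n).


Formula: Q = P_W / (2 * pi * n)
Step 1 — P_W = 1958.0 kW * 1000 = 1958000.0 W
Step 2 — 2 * pi * n = 2 * pi * 3.09 = 19.415043
Step 3 — Q = 1958000.0 / 19.415043 ≈ 100850 N·m (5 s.f.)

100850 N·m


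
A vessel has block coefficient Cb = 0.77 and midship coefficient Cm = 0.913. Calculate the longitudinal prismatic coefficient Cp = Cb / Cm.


Formula: Cp = Cb / Cm
Substituting: Cp = 0.77 / 0.913
Result: Cp ≈ 0.84337 (5 s.f.)

0.84337


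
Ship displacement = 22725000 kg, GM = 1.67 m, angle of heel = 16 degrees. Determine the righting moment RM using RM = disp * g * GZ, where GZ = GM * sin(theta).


Formula: GZ = GM * sin(theta); RM = disp * g * GZ
Step 1 — GZ = 1.67 * sin(16°) = 1.67 * 0.275637 = 0.460314 m
Step 2 — RM = 22725000 * 9.81 * 0.460314 ≈ 102620000 N·m (5 s.f.)

102620000 N·m


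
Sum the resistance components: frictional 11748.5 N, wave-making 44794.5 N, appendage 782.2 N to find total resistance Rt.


Formula: Rt = Rf + Rw + Ra
Substituting: Rt = 11748.5 + 44794.5 + 782.2
Result: Rt = 57325.2 N

57325.2 N


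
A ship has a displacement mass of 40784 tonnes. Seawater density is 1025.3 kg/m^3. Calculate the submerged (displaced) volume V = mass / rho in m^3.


Formula: V = mass / rho
Step 1 — convert tonnes to kg: 40784 t * 1000 = 40784000 kg
Step 2 — V = 40784000 / 1025.3 ≈ 39778 m^3 (5 s.f.)

39778 m^3


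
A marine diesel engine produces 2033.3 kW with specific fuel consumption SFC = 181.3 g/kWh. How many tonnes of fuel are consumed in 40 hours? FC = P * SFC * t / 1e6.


Formula: FC (tonnes) = P * SFC * t / 1,000,000
Step 1 — P * SFC * t = 2033.3 * 181.3 * 40 = 14745491.6 g
Step 2 — FC (tonnes) = 14745491.6 / 1,000,000 ≈ 14.745 tonnes (5 s.f.)

14.745 tonnes


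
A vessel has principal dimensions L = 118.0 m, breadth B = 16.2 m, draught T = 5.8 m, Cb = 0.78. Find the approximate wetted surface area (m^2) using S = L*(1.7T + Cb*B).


Formula: S = 1.7*L*T + V/T with V = Cb*L*B*T, i.e. S = L * (1.7*T + Cb*B)
Step 1 — 1.7*T = 1.7 * 5.8 = 9.86 m
Step 2 — Cb*B = 0.78 * 16.2 = 12.636 m
Step 3 — 1.7*T + Cb*B = 9.86 + 12.636 = 22.496 m
Step 4 — S = 118.0 * 22.496 ≈ 2654.5 m^2 (5 s.f.)

2654.5 m^2


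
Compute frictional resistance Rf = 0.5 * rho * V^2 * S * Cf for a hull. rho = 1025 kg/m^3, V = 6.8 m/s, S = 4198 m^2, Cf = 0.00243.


Formula: Rf = 0.5 * rho * V^2 * S * Cf
Step 1 — V^2 = 6.8^2 = 46.24
Step 2 — 0.5 * rho * V^2 = 0.5 * 1025 * 46.24 = 23698.0
Step 3 — Rf = 23698.0 * 4198 * 0.00243 ≈ 241750 N (5 s.f.)

241750 N


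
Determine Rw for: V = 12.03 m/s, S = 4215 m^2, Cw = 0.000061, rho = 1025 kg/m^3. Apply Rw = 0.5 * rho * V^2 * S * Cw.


Formula: Rw = 0.5 * rho * V^2 * S * Cw
Step 1 — V^2 = 12.03^2 = 144.7209
Step 2 — 0.5 * rho * V^2 = 0.5 * 1025 * 144.7209 = 74169.46125
Step 3 — Rw = 74169.46125 * 4215 * 0.000061 ≈ 19070 N (5 s.f.)

19070 N


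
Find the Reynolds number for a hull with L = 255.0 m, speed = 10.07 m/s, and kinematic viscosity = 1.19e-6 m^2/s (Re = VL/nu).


Formula: Re = V * L / nu
Step 1 — V * L = 10.07 * 255.0 = 2567.85 m^2/s
Step 2 — Re = 2567.85 / 1.19e-6 = 2.16e+09

2.16e+09


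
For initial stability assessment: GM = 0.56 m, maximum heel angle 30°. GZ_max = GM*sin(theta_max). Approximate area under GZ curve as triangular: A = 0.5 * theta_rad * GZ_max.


Formula: GZ_max = GM * sin(theta); Area = 0.5 * theta_rad * GZ_max
Step 1 — GZ_max = 0.56 * sin(30°) = 0.56 * 0.5 = 0.28 m
Step 2 — theta_rad = 30 * pi/180 = 0.523599 rad
Step 3 — Area = 0.5 * 0.523599 * 0.28 ≈ 0.073304 m·rad (5 s.f.)

0.073304 m·rad


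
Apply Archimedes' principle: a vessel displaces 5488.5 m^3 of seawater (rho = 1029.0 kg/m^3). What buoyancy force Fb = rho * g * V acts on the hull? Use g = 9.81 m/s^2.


Formula: Fb = rho * g * V
Substituting: Fb = 1029.0 * 9.81 * 5488.5
Intermediate: 1029.0 * 9.81 = 10094.49
Result: Fb = 10094.49 * 5488.5 ≈ 55404000 N (5 s.f.)

55404000 N


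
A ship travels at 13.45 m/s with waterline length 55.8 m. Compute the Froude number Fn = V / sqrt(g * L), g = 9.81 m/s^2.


Formula: Fn = V / sqrt(g * L)
Step 1 — g * L = 9.81 * 55.8 = 547.398
Step 2 — sqrt(g * L) = sqrt(547.398) = 23.396538
Step 3 — Fn = 13.45 / 23.396538 ≈ 0.57487 (5 s.f.)

0.57487


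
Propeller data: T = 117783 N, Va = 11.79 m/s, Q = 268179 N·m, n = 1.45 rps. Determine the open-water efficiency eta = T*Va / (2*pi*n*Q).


Formula: eta = T * Va / (2 * pi * n * Q)
Step 1 — numerator = T * Va = 117783 * 11.79 = 1388661.57
Step 2 — 2 * pi * n = 2 * pi * 1.45 = 9.110619
Step 3 — denominator = 9.110619 * 268179 = 2443276.69
Step 4 — eta = 1388661.57 / 2443276.69 ≈ 0.56836 (5 s.f.)

0.56836


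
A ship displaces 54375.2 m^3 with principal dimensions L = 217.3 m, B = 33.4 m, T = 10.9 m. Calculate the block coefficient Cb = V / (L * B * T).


Formula: Cb = V / (L * B * T)
Step 1 — L * B * T = 217.3 * 33.4 * 10.9 = 79110.238 m^3
Step 2 — Cb = 54375.2 / 79110.238 ≈ 0.68733 (5 s.f.)

0.68733


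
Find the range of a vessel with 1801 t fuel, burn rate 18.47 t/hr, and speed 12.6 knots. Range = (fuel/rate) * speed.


Formula: endurance = fuel / rate; range = endurance * speed
Step 1 — endurance = 1801 / 18.47 = 97.5095 hours
Step 2 — range = 97.5095 * 12.6 ≈ 1228.6 nautical miles (5 s.f.)

1228.6 NM


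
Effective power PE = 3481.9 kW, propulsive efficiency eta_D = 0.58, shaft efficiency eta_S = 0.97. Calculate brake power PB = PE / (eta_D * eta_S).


Formula: PB = PE / (eta_D * eta_S)
Step 1 — combined efficiency = eta_D * eta_S = 0.58 * 0.97 = 0.5626
Step 2 — PB = 3481.9 / 0.5626 ≈ 6188.9 kW (5 s.f.)

6188.9 kW


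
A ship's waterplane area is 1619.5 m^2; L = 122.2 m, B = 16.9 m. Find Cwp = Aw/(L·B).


Formula: Cwp = Aw / (L * B)
Step 1 — L * B = 122.2 * 16.9 = 2065.18 m^2
Step 2 — Cwp = 1619.5 / 2065.18 ≈ 0.78419 (5 s.f.)

0.78419


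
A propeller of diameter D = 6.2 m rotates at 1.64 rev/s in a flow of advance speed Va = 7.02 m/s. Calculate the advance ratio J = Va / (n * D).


Formula: J = Va / (n * D)
Step 1 — n * D = 1.64 * 6.2 = 10.168
Step 2 — J = 7.02 / 10.168 ≈ 0.69040 (5 s.f.)

0.69040


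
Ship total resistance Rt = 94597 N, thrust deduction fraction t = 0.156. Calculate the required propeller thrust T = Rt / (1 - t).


Formula: T = Rt / (1 - t)
Step 1 — (1 - t) = 1 - 0.156 = 0.844
Step 2 — T = 94597 / 0.844 ≈ 112080 N (5 s.f.)

112080 N


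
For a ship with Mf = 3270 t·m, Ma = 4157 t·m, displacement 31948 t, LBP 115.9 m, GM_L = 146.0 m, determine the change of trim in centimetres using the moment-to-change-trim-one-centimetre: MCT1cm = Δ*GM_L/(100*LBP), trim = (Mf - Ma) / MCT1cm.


Formula: net trimming moment = Mf - Ma; MCT1cm = Δ*GM_L/(100*LBP); trim = net moment / MCT1cm
Step 1 — net trimming moment = 3270 - 4157 = -887 t·m
Step 2 — MCT1cm = 31948 * 146.0 / (100 * 115.9) = 402.4511 t·m/cm
Step 3 — trim = -887 / 402.4511 ≈ -2.2040 cm (5 s.f.)

-2.2040 cm


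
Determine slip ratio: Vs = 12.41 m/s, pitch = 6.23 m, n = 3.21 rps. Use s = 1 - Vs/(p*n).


Formula: s = 1 - Vs / (p * n)
Step 1 — p * n = 6.23 * 3.21 = 19.9983
Step 2 — Vs / (p*n) = 12.41 / 19.9983 = 0.620553 (6 d.p.)
Step 3 — s = 1 - 0.620553 = 0.379447

0.379447


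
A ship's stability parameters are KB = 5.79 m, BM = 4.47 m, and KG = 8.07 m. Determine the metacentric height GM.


Formula: GM = KB + BM - KG
Step 1 — KM = KB + BM = 5.79 + 4.47 = 10.26 m
Step 2 — GM = KM - KG = 10.26 - 8.07 = 2.19 m

2.19 m


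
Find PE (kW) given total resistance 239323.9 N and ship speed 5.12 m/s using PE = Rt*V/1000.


Formula: PE = Rt * V / 1000 (kW)
Step 1 — PE (W) = 239323.9 * 5.12 = 1225338.368 W
Step 2 — PE (kW) = 1225338.368 / 1000 ≈ 1225.3 kW (5 s.f.)

1225.3 kW


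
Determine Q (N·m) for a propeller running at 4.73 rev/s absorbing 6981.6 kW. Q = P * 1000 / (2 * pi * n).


Formula: Q = P_W / (2 * pi * n)
Step 1 — P_W = 6981.6 kW * 1000 = 6981600.0 W
Step 2 — 2 * pi * n = 2 * pi * 4.73 = 29.719467
Step 3 — Q = 6981600.0 / 29.719467 ≈ 234920 N·m (5 s.f.)

234920 N·m


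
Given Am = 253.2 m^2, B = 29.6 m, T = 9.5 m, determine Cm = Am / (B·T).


Formula: Cm = Am / (B * T)
Step 1 — B * T = 29.6 * 9.5 = 281.2 m^2
Step 2 — Cm = 253.2 / 281.2 ≈ 0.90043 (5 s.f.)

0.90043


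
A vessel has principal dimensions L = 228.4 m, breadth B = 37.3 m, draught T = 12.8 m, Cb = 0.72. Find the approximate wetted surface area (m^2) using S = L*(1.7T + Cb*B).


Formula: S = 1.7*L*T + V/T with V = Cb*L*B*T, i.e. S = L * (1.7*T + Cb*B)
Step 1 — 1.7*T = 1.7 * 12.8 = 21.76 m
Step 2 — Cb*B = 0.72 * 37.3 = 26.856 m
Step 3 — 1.7*T + Cb*B = 21.76 + 26.856 = 48.616 m
Step 4 — S = 228.4 * 48.616 ≈ 11104 m^2 (5 s.f.)

11104 m^2


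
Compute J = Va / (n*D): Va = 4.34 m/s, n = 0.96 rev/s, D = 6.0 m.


Formula: J = Va / (n * D)
Step 1 — n * D = 0.96 * 6.0 = 5.76
Step 2 — J = 4.34 / 5.76 ≈ 0.75347 (5 s.f.)

0.75347


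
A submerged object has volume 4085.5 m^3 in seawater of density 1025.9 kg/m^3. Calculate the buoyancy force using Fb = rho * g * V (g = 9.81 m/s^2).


Formula: Fb = rho * g * V
Substituting: Fb = 1025.9 * 9.81 * 4085.5
Intermediate: 1025.9 * 9.81 = 10064.079
Result: Fb = 10064.079 * 4085.5 ≈ 41117000 N (5 s.f.)

41117000 N


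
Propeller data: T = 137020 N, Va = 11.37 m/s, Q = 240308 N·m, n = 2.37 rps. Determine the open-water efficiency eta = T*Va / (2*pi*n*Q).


Formula: eta = T * Va / (2 * pi * n * Q)
Step 1 — numerator = T * Va = 137020 * 11.37 = 1557917.4
Step 2 — 2 * pi * n = 2 * pi * 2.37 = 14.891149
Step 3 — denominator = 14.891149 * 240308 = 3578462.23
Step 4 — eta = 1557917.4 / 3578462.23 ≈ 0.43536 (5 s.f.)

0.43536


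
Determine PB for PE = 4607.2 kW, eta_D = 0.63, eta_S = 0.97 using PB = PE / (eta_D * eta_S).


Formula: PB = PE / (eta_D * eta_S)
Step 1 — combined efficiency = eta_D * eta_S = 0.63 * 0.97 = 0.6111
Step 2 — PB = 4607.2 / 0.6111 ≈ 7539.2 kW (5 s.f.)

7539.2 kW


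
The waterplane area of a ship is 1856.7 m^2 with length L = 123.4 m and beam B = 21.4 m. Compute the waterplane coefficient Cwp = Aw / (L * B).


Formula: Cwp = Aw / (L * B)
Step 1 — L * B = 123.4 * 21.4 = 2640.76 m^2
Step 2 — Cwp = 1856.7 / 2640.76 ≈ 0.70309 (5 s.f.)

0.70309


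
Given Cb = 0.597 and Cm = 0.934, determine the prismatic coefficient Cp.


Formula: Cp = Cb / Cm
Substituting: Cp = 0.597 / 0.934
Result: Cp ≈ 0.63919 (5 s.f.)

0.63919


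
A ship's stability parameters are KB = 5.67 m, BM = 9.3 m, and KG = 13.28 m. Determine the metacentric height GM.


Formula: GM = KB + BM - KG
Step 1 — KM = KB + BM = 5.67 + 9.3 = 14.97 m
Step 2 — GM = KM - KG = 14.97 - 13.28 = 1.69 m

1.69 m


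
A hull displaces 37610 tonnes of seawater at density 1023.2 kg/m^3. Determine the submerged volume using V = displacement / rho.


Formula: V = mass / rho
Step 1 — convert tonnes to kg: 37610 t * 1000 = 37610000 kg
Step 2 — V = 37610000 / 1023.2 ≈ 36757 m^3 (5 s.f.)

36757 m^3


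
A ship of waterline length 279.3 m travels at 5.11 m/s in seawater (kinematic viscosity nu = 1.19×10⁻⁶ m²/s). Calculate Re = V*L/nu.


Formula: Re = V * L / nu
Step 1 — V * L = 5.11 * 279.3 = 1427.223 m^2/s
Step 2 — Re = 1427.223 / 1.19e-6 = 1.20e+09

1.20e+09


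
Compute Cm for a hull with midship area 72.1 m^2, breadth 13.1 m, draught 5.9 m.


Formula: Cm = Am / (B * T)
Step 1 — B * T = 13.1 * 5.9 = 77.29 m^2
Step 2 — Cm = 72.1 / 77.29 ≈ 0.93285 (5 s.f.)

0.93285


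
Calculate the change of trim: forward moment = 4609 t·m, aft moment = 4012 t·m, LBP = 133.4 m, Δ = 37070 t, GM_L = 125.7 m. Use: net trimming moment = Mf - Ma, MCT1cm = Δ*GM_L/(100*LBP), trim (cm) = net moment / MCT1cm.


Formula: net trimming moment = Mf - Ma; MCT1cm = Δ*GM_L/(100*LBP); trim = net moment / MCT1cm
Step 1 — net trimming moment = 4609 - 4012 = 597 t·m
Step 2 — MCT1cm = 37070 * 125.7 / (100 * 133.4) = 349.3028 t·m/cm
Step 3 — trim = 597 / 349.3028 ≈ 1.7091 cm (5 s.f.)

1.7091 cm


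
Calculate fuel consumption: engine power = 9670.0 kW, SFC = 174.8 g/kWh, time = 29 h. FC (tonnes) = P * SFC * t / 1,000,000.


Formula: FC (tonnes) = P * SFC * t / 1,000,000
Step 1 — P * SFC * t = 9670.0 * 174.8 * 29 = 49019164.0 g
Step 2 — FC (tonnes) = 49019164.0 / 1,000,000 ≈ 49.019 tonnes (5 s.f.)

49.019 tonnes


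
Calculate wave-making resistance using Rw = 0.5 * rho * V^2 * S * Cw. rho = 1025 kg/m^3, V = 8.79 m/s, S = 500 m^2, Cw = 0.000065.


Formula: Rw = 0.5 * rho * V^2 * S * Cw
Step 1 — V^2 = 8.79^2 = 77.2641
Step 2 — 0.5 * rho * V^2 = 0.5 * 1025 * 77.2641 = 39597.85125
Step 3 — Rw = 39597.85125 * 500 * 0.000065 ≈ 1286.9 N (5 s.f.)

1286.9 N


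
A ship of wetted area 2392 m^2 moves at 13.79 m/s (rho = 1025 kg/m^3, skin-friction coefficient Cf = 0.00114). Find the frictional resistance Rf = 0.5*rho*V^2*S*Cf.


Formula: Rf = 0.5 * rho * V^2 * S * Cf
Step 1 — V^2 = 13.79^2 = 190.1641
Step 2 — 0.5 * rho * V^2 = 0.5 * 1025 * 190.1641 = 97459.10125
Step 3 — Rf = 97459.10125 * 2392 * 0.00114 ≈ 265760 N (5 s.f.)

265760 N


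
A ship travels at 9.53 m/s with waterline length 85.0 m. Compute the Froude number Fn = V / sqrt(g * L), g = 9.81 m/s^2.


Formula: Fn = V / sqrt(g * L)
Step 1 — g * L = 9.81 * 85.0 = 833.85
Step 2 — sqrt(g * L) = sqrt(833.85) = 28.876461
Step 3 — Fn = 9.53 / 28.876461 ≈ 0.33003 (5 s.f.)

0.33003


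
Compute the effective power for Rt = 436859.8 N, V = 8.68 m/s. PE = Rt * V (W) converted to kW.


Formula: PE = Rt * V / 1000 (kW)
Step 1 — PE (W) = 436859.8 * 8.68 = 3791943.064 W
Step 2 — PE (kW) = 3791943.064 / 1000 ≈ 3791.9 kW (5 s.f.)

3791.9 kW


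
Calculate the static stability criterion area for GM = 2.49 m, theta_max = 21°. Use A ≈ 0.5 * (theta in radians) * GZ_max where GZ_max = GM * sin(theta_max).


Formula: GZ_max = GM * sin(theta); Area = 0.5 * theta_rad * GZ_max
Step 1 — GZ_max = 2.49 * sin(21°) = 2.49 * 0.358368 = 0.892336 m
Step 2 — theta_rad = 21 * pi/180 = 0.366519 rad
Step 3 — Area = 0.5 * 0.366519 * 0.892336 ≈ 0.16353 m·rad (5 s.f.)

0.16353 m·rad


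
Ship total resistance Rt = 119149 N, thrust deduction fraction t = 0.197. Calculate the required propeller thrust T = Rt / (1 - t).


Formula: T = Rt / (1 - t)
Step 1 — (1 - t) = 1 - 0.197 = 0.803
Step 2 — T = 119149 / 0.803 ≈ 148380 N (5 s.f.)

148380 N


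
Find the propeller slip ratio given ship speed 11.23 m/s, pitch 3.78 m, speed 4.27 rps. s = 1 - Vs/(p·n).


Formula: s = 1 - Vs / (p * n)
Step 1 — p * n = 3.78 * 4.27 = 16.1406
Step 2 — Vs / (p*n) = 11.23 / 16.1406 = 0.695761 (6 d.p.)
Step 3 — s = 1 - 0.695761 = 0.304239

0.304239


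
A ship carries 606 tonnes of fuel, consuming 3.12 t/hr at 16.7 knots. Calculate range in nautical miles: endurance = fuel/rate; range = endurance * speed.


Formula: endurance = fuel / rate; range = endurance * speed
Step 1 — endurance = 606 / 3.12 = 194.2308 hours
Step 2 — range = 194.2308 * 16.7 ≈ 3243.7 nautical miles (5 s.f.)

3243.7 NM


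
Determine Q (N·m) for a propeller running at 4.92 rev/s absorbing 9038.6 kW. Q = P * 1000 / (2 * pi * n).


Formula: Q = P_W / (2 * pi * n)
Step 1 — P_W = 9038.6 kW * 1000 = 9038600.0 W
Step 2 — 2 * pi * n = 2 * pi * 4.92 = 30.913272
Step 3 — Q = 9038600.0 / 30.913272 ≈ 292390 N·m (5 s.f.)

292390 N·m


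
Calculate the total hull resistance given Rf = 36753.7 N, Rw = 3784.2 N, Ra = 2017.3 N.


Formula: Rt = Rf + Rw + Ra
Substituting: Rt = 36753.7 + 3784.2 + 2017.3
Result: Rt = 42555.2 N

42555.2 N


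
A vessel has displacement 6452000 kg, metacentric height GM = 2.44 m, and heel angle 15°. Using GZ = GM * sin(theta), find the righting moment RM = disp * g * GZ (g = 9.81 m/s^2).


Formula: GZ = GM * sin(theta); RM = disp * g * GZ
Step 1 — GZ = 2.44 * sin(15°) = 2.44 * 0.258819 = 0.631518 m
Step 2 — RM = 6452000 * 9.81 * 0.631518 ≈ 39971000 N·m (5 s.f.)

39971000 N·m


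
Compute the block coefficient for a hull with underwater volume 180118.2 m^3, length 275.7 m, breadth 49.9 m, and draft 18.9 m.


Formula: Cb = V / (L * B * T)
Step 1 — L * B * T = 275.7 * 49.9 * 18.9 = 260015.427 m^3
Step 2 — Cb = 180118.2 / 260015.427 ≈ 0.69272 (5 s.f.)

0.69272


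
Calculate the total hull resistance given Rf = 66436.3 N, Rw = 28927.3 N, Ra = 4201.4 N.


Formula: Rt = Rf + Rw + Ra
Substituting: Rt = 66436.3 + 28927.3 + 4201.4
Result: Rt = 99565.0 N

99565.0 N


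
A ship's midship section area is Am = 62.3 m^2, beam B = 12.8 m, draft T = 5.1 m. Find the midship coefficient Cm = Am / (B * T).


Formula: Cm = Am / (B * T)
Step 1 — B * T = 12.8 * 5.1 = 65.28 m^2
Step 2 — Cm = 62.3 / 65.28 ≈ 0.95435 (5 s.f.)

0.95435


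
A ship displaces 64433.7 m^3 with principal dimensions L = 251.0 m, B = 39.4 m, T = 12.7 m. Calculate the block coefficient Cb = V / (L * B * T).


Formula: Cb = V / (L * B * T)
Step 1 — L * B * T = 251.0 * 39.4 * 12.7 = 125595.38 m^3
Step 2 — Cb = 64433.7 / 125595.38 ≈ 0.51303 (5 s.f.)

0.51303


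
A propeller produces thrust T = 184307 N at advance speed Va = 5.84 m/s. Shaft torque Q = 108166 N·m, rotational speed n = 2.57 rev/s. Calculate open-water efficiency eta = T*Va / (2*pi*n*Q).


Formula: eta = T * Va / (2 * pi * n * Q)
Step 1 — numerator = T * Va = 184307 * 5.84 = 1076352.88
Step 2 — 2 * pi * n = 2 * pi * 2.57 = 16.147786
Step 3 — denominator = 16.147786 * 108166 = 1746641.42
Step 4 — eta = 1076352.88 / 1746641.42 ≈ 0.61624 (5 s.f.)

0.61624


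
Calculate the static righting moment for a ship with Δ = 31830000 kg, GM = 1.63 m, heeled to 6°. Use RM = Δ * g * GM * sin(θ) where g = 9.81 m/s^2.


Formula: GZ = GM * sin(theta); RM = disp * g * GZ
Step 1 — GZ = 1.63 * sin(6°) = 1.63 * 0.104528 = 0.170381 m
Step 2 — RM = 31830000 * 9.81 * 0.170381 ≈ 53202000 N·m (5 s.f.)

53202000 N·m


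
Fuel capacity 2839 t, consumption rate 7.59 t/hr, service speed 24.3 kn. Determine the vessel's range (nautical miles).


Formula: endurance = fuel / rate; range = endurance * speed
Step 1 — endurance = 2839 / 7.59 = 374.0448 hours
Step 2 — range = 374.0448 * 24.3 ≈ 9089.3 nautical miles (5 s.f.)

9089.3 NM


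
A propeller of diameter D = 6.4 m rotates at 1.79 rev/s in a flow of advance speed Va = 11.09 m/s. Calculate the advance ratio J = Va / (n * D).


Formula: J = Va / (n * D)
Step 1 — n * D = 1.79 * 6.4 = 11.456
Step 2 — J = 11.09 / 11.456 ≈ 0.96805 (5 s.f.)

0.96805


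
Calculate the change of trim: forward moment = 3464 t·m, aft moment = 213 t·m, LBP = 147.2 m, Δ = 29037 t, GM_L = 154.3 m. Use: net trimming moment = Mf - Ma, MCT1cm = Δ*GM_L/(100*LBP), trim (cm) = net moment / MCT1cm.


Formula: net trimming moment = Mf - Ma; MCT1cm = Δ*GM_L/(100*LBP); trim = net moment / MCT1cm
Step 1 — net trimming moment = 3464 - 213 = 3251 t·m
Step 2 — MCT1cm = 29037 * 154.3 / (100 * 147.2) = 304.3756 t·m/cm
Step 3 — trim = 3251 / 304.3756 ≈ 10.681 cm (5 s.f.)

10.681 cm


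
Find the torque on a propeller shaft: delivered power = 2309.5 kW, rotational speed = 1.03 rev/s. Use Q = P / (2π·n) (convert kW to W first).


Formula: Q = P_W / (2 * pi * n)
Step 1 — P_W = 2309.5 kW * 1000 = 2309500.0 W
Step 2 — 2 * pi * n = 2 * pi * 1.03 = 6.471681
Step 3 — Q = 2309500.0 / 6.471681 ≈ 356860 N·m (5 s.f.)

356860 N·m


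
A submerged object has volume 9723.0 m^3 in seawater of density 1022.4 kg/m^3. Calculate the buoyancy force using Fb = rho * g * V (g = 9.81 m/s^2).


Formula: Fb = rho * g * V
Substituting: Fb = 1022.4 * 9.81 * 9723.0
Intermediate: 1022.4 * 9.81 = 10029.744
Result: Fb = 10029.744 * 9723.0 ≈ 97519000 N (5 s.f.)

97519000 N


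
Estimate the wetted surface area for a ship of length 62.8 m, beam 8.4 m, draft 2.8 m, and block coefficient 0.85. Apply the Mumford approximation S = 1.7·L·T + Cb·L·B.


Formula: S = 1.7*L*T + V/T with V = Cb*L*B*T, i.e. S = L * (1.7*T + Cb*B)
Step 1 — 1.7*T = 1.7 * 2.8 = 4.76 m
Step 2 — Cb*B = 0.85 * 8.4 = 7.14 m
Step 3 — 1.7*T + Cb*B = 4.76 + 7.14 = 11.9 m
Step 4 — S = 62.8 * 11.9 ≈ 747.32 m^2 (5 s.f.)

747.32 m^2


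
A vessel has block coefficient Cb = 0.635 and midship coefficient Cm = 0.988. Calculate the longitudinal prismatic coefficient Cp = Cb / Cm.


Formula: Cp = Cb / Cm
Substituting: Cp = 0.635 / 0.988
Result: Cp ≈ 0.64271 (5 s.f.)

0.64271


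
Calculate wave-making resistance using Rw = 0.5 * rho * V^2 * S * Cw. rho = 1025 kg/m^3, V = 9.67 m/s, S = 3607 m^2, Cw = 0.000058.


Formula: Rw = 0.5 * rho * V^2 * S * Cw
Step 1 — V^2 = 9.67^2 = 93.5089
Step 2 — 0.5 * rho * V^2 = 0.5 * 1025 * 93.5089 = 47923.31125
Step 3 — Rw = 47923.31125 * 3607 * 0.000058 ≈ 10026 N (5 s.f.)

10026 N


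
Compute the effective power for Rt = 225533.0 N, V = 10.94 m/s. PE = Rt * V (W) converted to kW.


Formula: PE = Rt * V / 1000 (kW)
Step 1 — PE (W) = 225533.0 * 10.94 = 2467331.02 W
Step 2 — PE (kW) = 2467331.02 / 1000 ≈ 2467.3 kW (5 s.f.)

2467.3 kW


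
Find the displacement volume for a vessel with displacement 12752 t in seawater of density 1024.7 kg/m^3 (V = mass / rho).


Formula: V = mass / rho
Step 1 — convert tonnes to kg: 12752 t * 1000 = 12752000 kg
Step 2 — V = 12752000 / 1024.7 ≈ 12445 m^3 (5 s.f.)

12445 m^3


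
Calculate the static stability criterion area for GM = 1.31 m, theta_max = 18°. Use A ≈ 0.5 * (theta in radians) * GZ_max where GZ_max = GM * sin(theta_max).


Formula: GZ_max = GM * sin(theta); Area = 0.5 * theta_rad * GZ_max
Step 1 — GZ_max = 1.31 * sin(18°) = 1.31 * 0.309017 = 0.404812 m
Step 2 — theta_rad = 18 * pi/180 = 0.314159 rad
Step 3 — Area = 0.5 * 0.314159 * 0.404812 ≈ 0.063588 m·rad (5 s.f.)

0.063588 m·rad


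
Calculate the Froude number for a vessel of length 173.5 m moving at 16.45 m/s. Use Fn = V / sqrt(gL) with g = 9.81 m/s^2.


Formula: Fn = V / sqrt(g * L)
Step 1 — g * L = 9.81 * 173.5 = 1702.035
Step 2 — sqrt(g * L) = sqrt(1702.035) = 41.255727
Step 3 — Fn = 16.45 / 41.255727 ≈ 0.39873 (5 s.f.)

0.39873


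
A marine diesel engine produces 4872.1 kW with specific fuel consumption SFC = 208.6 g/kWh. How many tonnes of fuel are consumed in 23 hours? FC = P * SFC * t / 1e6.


Formula: FC (tonnes) = P * SFC * t / 1,000,000
Step 1 — P * SFC * t = 4872.1 * 208.6 * 23 = 23375361.38 g
Step 2 — FC (tonnes) = 23375361.38 / 1,000,000 ≈ 23.375 tonnes (5 s.f.)

23.375 tonnes


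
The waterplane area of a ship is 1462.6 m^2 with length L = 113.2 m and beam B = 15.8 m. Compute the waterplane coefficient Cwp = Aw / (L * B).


Formula: Cwp = Aw / (L * B)
Step 1 — L * B = 113.2 * 15.8 = 1788.56 m^2
Step 2 — Cwp = 1462.6 / 1788.56 ≈ 0.81775 (5 s.f.)

0.81775


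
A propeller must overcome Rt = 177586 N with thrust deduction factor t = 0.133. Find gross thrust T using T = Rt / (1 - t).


Formula: T = Rt / (1 - t)
Step 1 — (1 - t) = 1 - 0.133 = 0.867
Step 2 — T = 177586 / 0.867 ≈ 204830 N (5 s.f.)

204830 N


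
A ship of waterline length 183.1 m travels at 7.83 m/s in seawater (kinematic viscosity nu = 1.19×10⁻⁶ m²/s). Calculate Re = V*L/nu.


Formula: Re = V * L / nu
Step 1 — V * L = 7.83 * 183.1 = 1433.673 m^2/s
Step 2 — Re = 1433.673 / 1.19e-6 = 1.20e+09

1.20e+09


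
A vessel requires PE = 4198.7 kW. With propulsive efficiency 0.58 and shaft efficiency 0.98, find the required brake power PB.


Formula: PB = PE / (eta_D * eta_S)
Step 1 — combined efficiency = eta_D * eta_S = 0.58 * 0.98 = 0.5684
Step 2 — PB = 4198.7 / 0.5684 ≈ 7386.9 kW (5 s.f.)

7386.9 kW


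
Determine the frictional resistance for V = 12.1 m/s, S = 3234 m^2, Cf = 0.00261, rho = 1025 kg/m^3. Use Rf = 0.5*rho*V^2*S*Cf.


Formula: Rf = 0.5 * rho * V^2 * S * Cf
Step 1 — V^2 = 12.1^2 = 146.41
Step 2 — 0.5 * rho * V^2 = 0.5 * 1025 * 146.41 = 75035.125
Step 3 — Rf = 75035.125 * 3234 * 0.00261 ≈ 633350 N (5 s.f.)

633350 N


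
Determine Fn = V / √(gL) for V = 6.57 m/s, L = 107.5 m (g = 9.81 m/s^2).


Formula: Fn = V / sqrt(g * L)
Step 1 — g * L = 9.81 * 107.5 = 1054.575
Step 2 — sqrt(g * L) = sqrt(1054.575) = 32.474221
Step 3 — Fn = 6.57 / 32.474221 ≈ 0.20231 (5 s.f.)

0.20231


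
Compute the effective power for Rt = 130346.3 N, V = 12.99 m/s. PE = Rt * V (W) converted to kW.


Formula: PE = Rt * V / 1000 (kW)
Step 1 — PE (W) = 130346.3 * 12.99 = 1693198.437 W
Step 2 — PE (kW) = 1693198.437 / 1000 ≈ 1693.2 kW (5 s.f.)

1693.2 kW
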